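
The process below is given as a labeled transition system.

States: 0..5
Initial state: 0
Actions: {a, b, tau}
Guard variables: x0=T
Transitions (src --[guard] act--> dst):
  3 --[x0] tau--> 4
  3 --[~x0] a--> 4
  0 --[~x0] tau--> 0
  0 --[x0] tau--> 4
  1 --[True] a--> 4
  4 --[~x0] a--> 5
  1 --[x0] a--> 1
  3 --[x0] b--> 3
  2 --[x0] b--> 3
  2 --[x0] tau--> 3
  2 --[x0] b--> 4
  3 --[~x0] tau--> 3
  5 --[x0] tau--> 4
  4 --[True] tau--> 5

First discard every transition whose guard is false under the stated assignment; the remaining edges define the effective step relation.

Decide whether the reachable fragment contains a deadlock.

Reach set: {0,4,5}
  0: tau→4  [1 exit(s)]
  4: tau→5  [1 exit(s)]
  5: tau→4  [1 exit(s)]

Answer: DEADLOCK-FREE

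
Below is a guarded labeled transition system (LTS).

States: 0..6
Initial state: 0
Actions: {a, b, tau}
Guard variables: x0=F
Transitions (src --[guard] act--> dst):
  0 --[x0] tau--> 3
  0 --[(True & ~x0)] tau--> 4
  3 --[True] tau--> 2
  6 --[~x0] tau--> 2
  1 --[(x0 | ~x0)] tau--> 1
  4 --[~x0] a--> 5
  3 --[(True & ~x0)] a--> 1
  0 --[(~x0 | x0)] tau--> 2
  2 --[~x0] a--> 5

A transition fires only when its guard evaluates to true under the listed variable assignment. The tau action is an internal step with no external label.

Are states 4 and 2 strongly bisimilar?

Bisimulation quotient by refinement:
  round 0: {{0,1,2,3,4,5,6}}
  round 1: {{0,1,6},{2,4},{3},{5}}
  round 2: {{0,6},{1},{2,4},{3},{5}}
stable after 3 split(s): 5 block(s)
class of 4: {2,4}; class of 2: {2,4}

Answer: BISIMILAR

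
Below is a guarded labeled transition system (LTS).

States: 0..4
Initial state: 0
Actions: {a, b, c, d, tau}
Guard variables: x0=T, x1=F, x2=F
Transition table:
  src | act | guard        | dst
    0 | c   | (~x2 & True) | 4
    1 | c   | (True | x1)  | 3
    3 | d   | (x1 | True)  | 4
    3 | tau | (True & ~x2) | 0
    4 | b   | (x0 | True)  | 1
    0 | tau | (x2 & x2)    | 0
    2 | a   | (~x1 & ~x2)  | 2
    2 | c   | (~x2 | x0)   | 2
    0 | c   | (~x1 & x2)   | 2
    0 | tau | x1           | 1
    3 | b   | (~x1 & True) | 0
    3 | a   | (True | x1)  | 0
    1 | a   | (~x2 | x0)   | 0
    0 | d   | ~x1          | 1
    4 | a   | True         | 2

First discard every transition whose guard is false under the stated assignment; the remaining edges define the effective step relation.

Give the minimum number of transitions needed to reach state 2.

BFS to 2:
  Layer 0: {0}
  Layer 1: {1,4}
  Layer 2: {2,3}
first hit 2 at d=2 via c·a

Answer: 2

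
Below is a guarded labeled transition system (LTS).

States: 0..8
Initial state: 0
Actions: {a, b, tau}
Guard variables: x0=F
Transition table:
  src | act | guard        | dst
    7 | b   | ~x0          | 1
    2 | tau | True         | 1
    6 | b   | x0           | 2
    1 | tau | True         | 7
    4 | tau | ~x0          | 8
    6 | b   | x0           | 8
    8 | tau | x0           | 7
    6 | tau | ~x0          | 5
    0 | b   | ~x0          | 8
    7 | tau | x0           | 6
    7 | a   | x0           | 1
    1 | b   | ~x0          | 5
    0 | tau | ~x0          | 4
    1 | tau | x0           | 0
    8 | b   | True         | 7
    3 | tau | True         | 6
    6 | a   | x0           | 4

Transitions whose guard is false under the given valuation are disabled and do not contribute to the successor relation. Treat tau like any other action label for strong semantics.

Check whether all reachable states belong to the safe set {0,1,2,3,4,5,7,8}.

Answer: INVARIANT HOLDS

Trace:
Allowed set {0,1,2,3,4,5,7,8}
Reachable = {0,1,4,5,7,8}
  0: safe
  1: safe
  4: safe
  5: safe
  7: safe
  8: safe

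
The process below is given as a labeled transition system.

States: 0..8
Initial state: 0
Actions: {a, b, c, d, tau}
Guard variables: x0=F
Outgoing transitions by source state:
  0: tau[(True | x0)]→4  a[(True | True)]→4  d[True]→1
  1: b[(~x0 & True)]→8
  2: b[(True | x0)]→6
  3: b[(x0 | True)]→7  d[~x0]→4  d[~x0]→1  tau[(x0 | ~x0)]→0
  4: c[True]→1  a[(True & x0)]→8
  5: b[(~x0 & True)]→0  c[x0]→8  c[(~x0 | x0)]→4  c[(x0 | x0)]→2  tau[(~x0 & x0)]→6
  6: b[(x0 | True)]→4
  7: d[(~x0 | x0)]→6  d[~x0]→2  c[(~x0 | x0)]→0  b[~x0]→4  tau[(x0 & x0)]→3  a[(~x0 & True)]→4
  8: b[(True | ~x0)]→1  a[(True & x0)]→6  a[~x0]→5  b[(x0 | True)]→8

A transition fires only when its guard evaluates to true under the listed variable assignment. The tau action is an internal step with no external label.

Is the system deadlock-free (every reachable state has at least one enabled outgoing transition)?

Reachable = {0,1,4,5,8}
  0: a→4  d→1  tau→4  [deg 3]
  1: b→8  [deg 1]
  4: c→1  [deg 1]
  5: b→0  c→4  [deg 2]
  8: a→5  b→1  b→8  [deg 3]

Answer: DEADLOCK-FREE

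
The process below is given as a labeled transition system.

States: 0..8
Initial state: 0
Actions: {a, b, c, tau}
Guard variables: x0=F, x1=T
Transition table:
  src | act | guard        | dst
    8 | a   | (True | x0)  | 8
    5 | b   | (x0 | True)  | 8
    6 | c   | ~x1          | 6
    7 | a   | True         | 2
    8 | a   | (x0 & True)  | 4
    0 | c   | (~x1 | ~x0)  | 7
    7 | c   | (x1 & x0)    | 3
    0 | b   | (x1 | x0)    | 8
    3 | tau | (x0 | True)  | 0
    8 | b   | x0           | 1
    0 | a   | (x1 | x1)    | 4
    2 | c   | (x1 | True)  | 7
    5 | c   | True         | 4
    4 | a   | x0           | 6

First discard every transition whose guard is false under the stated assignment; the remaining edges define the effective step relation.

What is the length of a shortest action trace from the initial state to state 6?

Answer: UNREACHABLE

Analysis:
Layered search for 6:
  depth 0: {0}
  depth 1: {4,7,8}
  depth 2: {2}
6 never appears.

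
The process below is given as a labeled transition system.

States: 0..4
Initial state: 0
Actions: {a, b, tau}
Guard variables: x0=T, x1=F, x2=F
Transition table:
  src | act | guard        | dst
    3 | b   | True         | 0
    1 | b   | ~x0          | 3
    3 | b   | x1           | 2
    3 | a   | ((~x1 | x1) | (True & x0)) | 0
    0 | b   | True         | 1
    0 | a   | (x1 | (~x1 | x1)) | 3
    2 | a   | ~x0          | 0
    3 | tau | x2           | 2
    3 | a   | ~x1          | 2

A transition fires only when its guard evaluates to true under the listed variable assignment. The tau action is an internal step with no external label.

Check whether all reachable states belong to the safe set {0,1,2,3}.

Answer: INVARIANT HOLDS

Analysis:
Safe = {0,1,2,3}
R = {0,1,2,3}
  0: ok
  1: ok
  2: ok
  3: ok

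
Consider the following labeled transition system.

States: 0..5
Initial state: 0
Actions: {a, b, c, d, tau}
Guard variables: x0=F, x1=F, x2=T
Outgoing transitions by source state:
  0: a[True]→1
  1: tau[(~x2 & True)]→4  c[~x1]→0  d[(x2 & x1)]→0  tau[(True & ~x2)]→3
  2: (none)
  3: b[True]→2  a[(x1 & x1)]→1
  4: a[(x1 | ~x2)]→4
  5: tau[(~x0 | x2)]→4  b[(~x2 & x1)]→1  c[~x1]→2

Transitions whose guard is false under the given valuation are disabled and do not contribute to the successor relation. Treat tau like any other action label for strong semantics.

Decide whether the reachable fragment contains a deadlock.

Answer: DEADLOCK-FREE

Trace:
R = {0,1}
  0: a→1  [deg 1]
  1: c→0  [deg 1]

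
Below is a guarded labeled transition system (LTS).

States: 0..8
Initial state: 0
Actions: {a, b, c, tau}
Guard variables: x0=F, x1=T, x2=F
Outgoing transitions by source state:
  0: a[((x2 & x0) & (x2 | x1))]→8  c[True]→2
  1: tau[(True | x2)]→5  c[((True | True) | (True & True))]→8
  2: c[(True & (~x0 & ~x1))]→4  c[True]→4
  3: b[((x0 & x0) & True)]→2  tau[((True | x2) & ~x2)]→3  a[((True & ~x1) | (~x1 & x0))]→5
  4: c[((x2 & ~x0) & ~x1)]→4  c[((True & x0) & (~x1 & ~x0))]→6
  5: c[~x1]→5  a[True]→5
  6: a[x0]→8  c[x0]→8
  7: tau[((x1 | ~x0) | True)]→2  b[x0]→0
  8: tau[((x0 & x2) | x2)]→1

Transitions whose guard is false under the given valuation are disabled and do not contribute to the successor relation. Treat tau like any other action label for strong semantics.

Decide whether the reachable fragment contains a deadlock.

R = {0,2,4}
  0: c→2  [1 exit(s)]
  2: c→4  [1 exit(s)]
  4: ∅  [STUCK]
witness 4: c·c

Answer: DEADLOCK at state 4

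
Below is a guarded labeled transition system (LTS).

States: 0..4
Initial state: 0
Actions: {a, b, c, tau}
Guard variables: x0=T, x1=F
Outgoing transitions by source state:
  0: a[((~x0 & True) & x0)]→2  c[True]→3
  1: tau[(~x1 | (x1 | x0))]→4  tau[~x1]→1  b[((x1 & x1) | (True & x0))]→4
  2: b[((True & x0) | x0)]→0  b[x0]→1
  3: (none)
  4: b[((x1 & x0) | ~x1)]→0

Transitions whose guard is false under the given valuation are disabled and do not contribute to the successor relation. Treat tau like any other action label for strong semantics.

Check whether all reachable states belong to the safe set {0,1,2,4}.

Answer: INVARIANT VIOLATED at state 3

Trace:
Safe = {0,1,2,4}
R = {0,3}
  0: ✓
  3: ✗ unsafe
reach 3 via c — violates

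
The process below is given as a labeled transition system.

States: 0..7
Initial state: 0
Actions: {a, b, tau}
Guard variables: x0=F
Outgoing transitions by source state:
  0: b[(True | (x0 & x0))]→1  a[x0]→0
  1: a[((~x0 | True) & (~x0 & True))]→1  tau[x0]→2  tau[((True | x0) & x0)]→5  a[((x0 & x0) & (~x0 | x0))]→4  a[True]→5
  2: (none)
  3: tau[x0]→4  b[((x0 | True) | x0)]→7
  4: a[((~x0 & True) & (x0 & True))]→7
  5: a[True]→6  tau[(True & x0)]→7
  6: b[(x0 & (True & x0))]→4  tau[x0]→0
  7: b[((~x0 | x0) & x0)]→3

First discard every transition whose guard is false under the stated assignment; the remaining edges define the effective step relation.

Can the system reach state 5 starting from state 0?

Answer: REACHABLE

Trace:
After dropping false guards: 5 live edges.
L0 = {0}
L1 = {1}  total {0,1}
L2 = {5}  total {0,1,5}
L3 = {6}  total {0,1,5,6}
Reach set: {0,1,5,6}
trace reaching 5: b·a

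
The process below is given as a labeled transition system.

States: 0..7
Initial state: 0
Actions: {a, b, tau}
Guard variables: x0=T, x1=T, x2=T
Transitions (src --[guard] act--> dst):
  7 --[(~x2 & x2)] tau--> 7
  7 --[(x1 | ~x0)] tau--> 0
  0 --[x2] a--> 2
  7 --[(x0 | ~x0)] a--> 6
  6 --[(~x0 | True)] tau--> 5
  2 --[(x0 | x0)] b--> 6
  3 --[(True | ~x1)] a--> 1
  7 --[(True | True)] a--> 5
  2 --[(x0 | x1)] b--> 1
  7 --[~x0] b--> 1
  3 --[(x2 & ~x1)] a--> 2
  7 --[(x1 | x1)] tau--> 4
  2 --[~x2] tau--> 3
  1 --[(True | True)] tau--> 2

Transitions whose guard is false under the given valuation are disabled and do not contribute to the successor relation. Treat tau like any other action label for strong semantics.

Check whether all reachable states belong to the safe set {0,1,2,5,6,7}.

Answer: INVARIANT HOLDS

Working:
Inv-set: {0,1,2,5,6,7}
R = {0,1,2,5,6}
  0: safe
  1: safe
  2: safe
  5: safe
  6: safe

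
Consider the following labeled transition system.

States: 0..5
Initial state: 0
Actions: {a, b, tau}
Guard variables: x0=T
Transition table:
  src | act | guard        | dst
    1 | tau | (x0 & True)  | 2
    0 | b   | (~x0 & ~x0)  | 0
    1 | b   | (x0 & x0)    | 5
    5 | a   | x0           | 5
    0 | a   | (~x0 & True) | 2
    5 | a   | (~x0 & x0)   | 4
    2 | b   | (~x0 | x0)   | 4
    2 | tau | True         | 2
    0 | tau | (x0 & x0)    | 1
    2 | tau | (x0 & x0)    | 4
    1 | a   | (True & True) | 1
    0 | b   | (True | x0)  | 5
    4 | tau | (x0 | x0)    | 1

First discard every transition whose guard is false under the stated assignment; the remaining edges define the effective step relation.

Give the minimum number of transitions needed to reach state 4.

Answer: 3

Analysis:
BFS to 4:
  depth 0: {0}
  depth 1: {1,5}
  depth 2: {2}
  depth 3: {4}
depth(4)=3, e.g. tau·tau·b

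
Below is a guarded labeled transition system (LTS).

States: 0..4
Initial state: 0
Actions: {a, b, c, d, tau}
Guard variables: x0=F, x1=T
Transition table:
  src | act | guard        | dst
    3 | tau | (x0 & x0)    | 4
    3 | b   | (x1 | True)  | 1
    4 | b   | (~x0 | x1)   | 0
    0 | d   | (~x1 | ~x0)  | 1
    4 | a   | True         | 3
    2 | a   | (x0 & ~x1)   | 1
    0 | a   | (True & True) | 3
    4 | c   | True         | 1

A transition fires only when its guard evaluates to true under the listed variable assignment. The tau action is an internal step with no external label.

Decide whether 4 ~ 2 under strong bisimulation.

Refine partition for ~:
  round 0: {{0,1,2,3,4}}
  round 1: {{0},{1,2},{3},{4}}
4 equivalence class(es) (converged in 2)
[4]={4}  [2]={1,2}

Answer: NOT BISIMILAR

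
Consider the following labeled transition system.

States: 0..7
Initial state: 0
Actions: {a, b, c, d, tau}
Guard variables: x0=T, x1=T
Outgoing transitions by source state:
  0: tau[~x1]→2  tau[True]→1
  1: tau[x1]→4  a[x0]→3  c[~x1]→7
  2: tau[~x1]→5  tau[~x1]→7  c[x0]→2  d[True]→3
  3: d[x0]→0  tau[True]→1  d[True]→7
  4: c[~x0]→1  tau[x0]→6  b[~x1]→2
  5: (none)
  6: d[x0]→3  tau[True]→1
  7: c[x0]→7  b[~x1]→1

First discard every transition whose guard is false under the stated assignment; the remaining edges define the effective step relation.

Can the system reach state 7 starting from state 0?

Answer: REACHABLE

Analysis:
After dropping false guards: 12 live edges.
Layer 0: {0}
Layer 1: {1}  total {0,1}
Layer 2: {3,4}  total {0,1,3,4}
Layer 3: {6,7}  total {0,1,3,4,6,7}
R = {0,1,3,4,6,7}
trace reaching 7: tau·a·d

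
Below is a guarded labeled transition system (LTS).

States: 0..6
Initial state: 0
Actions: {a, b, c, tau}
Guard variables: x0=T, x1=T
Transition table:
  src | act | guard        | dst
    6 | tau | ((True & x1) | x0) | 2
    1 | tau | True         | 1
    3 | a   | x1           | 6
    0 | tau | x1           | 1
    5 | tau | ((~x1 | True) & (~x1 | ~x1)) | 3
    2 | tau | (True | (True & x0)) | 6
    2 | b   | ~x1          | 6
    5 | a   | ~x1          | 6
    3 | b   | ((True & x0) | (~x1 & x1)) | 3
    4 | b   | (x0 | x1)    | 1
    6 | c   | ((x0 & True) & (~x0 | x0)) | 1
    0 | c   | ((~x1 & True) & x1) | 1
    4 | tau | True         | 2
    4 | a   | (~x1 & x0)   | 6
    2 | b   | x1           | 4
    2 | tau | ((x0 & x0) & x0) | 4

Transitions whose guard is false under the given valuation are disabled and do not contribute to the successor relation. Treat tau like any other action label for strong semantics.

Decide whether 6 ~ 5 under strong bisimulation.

Refine partition for ~:
  P[0] = {{0,1,2,3,4,5,6}}
  P[1] = {{0,1},{2,4},{3},{5},{6}}
  P[2] = {{0,1},{2},{3},{4},{5},{6}}
stable after 3 split(s): 6 block(s)
6∈{6}, 5∈{5}

Answer: NOT BISIMILAR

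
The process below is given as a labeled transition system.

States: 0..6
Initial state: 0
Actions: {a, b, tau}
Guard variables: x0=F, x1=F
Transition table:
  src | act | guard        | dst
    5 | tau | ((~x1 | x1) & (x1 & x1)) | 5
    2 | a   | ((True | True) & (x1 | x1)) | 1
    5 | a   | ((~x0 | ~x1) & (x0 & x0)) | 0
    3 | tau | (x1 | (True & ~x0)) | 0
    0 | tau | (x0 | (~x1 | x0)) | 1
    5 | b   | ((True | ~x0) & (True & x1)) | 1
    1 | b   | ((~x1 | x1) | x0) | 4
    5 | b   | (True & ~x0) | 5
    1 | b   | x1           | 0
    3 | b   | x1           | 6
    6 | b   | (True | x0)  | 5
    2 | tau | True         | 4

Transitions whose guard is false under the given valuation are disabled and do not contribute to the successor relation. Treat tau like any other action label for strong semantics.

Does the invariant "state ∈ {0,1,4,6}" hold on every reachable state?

Inv-set: {0,1,4,6}
Reachable = {0,1,4}
  0: ok
  1: ok
  4: ok

Answer: INVARIANT HOLDS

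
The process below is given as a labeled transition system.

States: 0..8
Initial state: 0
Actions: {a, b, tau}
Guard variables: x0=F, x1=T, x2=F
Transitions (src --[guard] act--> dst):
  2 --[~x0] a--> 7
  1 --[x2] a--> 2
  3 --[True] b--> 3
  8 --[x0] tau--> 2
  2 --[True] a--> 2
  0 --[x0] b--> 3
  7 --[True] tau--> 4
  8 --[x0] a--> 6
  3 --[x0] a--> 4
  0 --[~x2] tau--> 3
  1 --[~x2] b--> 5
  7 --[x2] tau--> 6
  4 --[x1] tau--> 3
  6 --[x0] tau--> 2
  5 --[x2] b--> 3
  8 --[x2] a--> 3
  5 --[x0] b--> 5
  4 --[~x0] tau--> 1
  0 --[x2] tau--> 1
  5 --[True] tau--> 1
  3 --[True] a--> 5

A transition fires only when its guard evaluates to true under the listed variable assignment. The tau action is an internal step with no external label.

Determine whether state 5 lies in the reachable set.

Answer: REACHABLE

Trace:
After dropping false guards: 10 live edges.
depth 0: {0}
depth 1: {3}  cumulative {0,3}
depth 2: {5}  cumulative {0,3,5}
depth 3: {1}  cumulative {0,1,3,5}
Reach set: {0,1,3,5}
Path to 5: tau·a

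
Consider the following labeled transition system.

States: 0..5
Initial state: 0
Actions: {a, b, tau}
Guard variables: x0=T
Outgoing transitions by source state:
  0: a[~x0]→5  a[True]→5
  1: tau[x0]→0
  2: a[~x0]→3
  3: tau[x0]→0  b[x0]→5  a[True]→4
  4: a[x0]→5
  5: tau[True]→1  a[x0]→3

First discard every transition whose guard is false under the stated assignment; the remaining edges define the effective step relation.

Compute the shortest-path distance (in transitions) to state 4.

BFS to 4:
  L0 = {0}
  L1 = {5}
  L2 = {1,3}
  L3 = {4}
4 enters at depth 3; path a·a·a

Answer: 3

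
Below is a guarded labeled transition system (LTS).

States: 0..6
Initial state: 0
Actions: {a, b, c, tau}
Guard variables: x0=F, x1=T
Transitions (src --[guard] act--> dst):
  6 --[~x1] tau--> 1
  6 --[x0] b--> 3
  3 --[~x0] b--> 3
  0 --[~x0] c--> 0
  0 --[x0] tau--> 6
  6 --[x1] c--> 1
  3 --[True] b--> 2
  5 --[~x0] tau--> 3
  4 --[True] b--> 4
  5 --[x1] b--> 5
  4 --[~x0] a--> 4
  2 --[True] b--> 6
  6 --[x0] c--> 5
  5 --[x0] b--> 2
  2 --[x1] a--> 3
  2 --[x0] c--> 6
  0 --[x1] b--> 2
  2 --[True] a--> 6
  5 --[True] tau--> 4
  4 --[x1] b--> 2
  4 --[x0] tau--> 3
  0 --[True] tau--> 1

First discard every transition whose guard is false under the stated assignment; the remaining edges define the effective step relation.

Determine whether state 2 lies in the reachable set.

Guard filter leaves 15 enabled edge(s).
depth 0: {0}
depth 1: {1,2}  cumulative {0,1,2}
depth 2: {3,6}  cumulative {0,1,2,3,6}
Reach set: {0,1,2,3,6}
witness 2: b

Answer: REACHABLE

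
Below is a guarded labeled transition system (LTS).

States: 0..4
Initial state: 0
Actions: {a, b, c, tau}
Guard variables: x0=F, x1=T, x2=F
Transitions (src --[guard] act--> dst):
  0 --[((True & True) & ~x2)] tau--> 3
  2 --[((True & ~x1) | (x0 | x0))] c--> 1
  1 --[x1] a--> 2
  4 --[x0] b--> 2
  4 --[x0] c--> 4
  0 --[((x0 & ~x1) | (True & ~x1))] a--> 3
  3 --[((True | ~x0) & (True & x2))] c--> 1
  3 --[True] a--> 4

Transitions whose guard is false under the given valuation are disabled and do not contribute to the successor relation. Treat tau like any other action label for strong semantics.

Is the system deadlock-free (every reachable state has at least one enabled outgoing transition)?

Reachable = {0,3,4}
  0: tau→3  [deg 1]
  3: a→4  [deg 1]
  4: ∅  [STUCK]
Path to 4: tau·a

Answer: DEADLOCK at state 4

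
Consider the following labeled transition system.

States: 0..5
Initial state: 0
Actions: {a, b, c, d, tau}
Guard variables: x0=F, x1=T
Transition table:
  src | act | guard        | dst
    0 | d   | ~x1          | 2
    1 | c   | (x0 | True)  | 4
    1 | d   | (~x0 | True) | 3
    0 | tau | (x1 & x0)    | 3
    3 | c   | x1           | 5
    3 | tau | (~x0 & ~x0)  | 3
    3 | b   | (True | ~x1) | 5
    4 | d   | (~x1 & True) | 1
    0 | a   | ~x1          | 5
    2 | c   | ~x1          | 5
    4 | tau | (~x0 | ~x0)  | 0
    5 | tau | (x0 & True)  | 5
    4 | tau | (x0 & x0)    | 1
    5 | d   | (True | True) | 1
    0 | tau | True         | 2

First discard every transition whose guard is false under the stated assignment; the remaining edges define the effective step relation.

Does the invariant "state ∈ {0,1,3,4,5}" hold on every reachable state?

Safe = {0,1,3,4,5}
Reach set: {0,2}
  0: safe
  2: ✗ unsafe
reach 2 via tau — violates

Answer: INVARIANT VIOLATED at state 2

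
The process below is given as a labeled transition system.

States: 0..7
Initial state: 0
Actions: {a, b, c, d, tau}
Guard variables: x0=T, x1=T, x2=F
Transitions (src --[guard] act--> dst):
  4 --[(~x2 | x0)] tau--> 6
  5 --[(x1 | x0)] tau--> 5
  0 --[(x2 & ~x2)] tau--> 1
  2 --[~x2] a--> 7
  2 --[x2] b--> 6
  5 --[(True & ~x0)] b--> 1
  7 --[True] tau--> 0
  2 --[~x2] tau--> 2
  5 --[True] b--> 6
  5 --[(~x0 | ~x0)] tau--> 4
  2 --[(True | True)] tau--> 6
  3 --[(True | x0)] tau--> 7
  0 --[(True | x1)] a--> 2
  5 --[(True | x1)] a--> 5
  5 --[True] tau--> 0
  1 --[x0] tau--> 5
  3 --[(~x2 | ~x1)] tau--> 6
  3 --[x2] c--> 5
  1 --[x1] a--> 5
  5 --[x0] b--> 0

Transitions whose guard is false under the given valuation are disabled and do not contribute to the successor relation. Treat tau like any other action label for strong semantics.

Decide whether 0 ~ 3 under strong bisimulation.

Compute ~ classes (split until stable):
  P[0] = {{0,1,2,3,4,5,6,7}}
  P[1] = {{0},{1,2},{3,4,7},{5},{6}}
  P[2] = {{0},{1},{2},{3},{4},{5},{6},{7}}
Fixed point at round 3; 8 class(es).
class of 0: {0}; class of 3: {3}

Answer: NOT BISIMILAR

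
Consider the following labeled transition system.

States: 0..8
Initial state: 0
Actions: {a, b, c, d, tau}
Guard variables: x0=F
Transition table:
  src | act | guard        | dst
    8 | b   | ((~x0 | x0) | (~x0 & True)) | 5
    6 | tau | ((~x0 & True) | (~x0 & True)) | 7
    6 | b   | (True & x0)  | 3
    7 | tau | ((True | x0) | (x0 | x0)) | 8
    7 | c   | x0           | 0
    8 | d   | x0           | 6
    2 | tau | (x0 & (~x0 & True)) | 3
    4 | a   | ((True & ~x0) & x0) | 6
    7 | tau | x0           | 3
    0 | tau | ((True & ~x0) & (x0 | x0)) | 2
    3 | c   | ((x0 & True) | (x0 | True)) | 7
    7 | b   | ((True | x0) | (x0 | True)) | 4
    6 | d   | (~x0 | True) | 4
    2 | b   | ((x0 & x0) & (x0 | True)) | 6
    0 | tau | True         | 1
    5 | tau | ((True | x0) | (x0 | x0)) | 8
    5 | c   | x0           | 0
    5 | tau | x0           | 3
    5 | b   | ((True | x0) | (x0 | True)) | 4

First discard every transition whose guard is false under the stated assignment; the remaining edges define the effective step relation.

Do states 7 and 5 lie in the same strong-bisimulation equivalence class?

Answer: BISIMILAR

Analysis:
Bisimulation quotient by refinement:
  round 0: {{0,1,2,3,4,5,6,7,8}}
  round 1: {{0},{1,2,4},{3},{5,7},{6},{8}}
Fixed point at round 2; 6 class(es).
class of 7: {5,7}; class of 5: {5,7}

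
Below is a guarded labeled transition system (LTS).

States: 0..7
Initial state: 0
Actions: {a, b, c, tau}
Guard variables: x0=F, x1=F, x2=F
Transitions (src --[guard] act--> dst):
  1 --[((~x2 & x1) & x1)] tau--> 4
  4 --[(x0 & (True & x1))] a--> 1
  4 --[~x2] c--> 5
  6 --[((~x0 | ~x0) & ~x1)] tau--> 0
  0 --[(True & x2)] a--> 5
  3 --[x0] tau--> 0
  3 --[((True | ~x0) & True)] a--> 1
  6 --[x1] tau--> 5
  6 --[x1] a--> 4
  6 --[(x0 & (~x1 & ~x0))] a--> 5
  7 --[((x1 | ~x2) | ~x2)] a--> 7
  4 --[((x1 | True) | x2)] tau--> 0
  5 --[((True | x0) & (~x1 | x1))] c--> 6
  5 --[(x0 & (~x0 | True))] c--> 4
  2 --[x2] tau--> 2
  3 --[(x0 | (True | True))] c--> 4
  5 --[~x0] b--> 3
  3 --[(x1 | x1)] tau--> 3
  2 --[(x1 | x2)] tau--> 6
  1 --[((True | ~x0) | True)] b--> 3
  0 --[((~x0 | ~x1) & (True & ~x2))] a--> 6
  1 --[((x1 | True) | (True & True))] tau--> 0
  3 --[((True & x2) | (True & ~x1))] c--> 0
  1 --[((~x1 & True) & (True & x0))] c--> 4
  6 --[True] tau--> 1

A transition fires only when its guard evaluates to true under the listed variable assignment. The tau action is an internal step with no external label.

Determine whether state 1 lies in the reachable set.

After dropping false guards: 13 live edges.
Layer 0: {0}
Layer 1: {6}  total {0,6}
Layer 2: {1}  total {0,1,6}
Layer 3: {3}  total {0,1,3,6}
Layer 4: {4}  total {0,1,3,4,6}
Layer 5: {5}  total {0,1,3,4,5,6}
Reachable = {0,1,3,4,5,6}
trace reaching 1: a·tau

Answer: REACHABLE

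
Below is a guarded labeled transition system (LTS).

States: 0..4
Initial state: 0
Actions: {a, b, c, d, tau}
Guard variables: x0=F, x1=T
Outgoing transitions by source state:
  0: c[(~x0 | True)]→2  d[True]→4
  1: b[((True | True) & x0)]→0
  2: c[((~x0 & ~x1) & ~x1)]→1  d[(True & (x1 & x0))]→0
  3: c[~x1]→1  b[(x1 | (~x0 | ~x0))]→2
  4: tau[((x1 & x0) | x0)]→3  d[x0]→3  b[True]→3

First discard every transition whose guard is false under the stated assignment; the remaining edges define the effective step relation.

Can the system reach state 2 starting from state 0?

Answer: REACHABLE

Analysis:
After dropping false guards: 4 live edges.
L0 = {0}
L1 = {2,4}  total {0,2,4}
L2 = {3}  total {0,2,3,4}
R = {0,2,3,4}
trace reaching 2: c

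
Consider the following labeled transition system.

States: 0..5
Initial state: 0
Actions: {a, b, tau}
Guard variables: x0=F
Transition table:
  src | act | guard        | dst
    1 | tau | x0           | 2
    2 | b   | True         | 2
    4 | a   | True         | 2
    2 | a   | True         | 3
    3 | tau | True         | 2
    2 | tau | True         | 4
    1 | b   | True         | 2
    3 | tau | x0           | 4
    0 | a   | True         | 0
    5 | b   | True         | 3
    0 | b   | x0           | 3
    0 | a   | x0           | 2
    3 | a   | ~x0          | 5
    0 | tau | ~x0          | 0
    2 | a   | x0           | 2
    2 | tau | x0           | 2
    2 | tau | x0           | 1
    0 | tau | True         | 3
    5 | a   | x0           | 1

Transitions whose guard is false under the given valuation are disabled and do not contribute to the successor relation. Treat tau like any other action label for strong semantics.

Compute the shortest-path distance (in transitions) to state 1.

Answer: UNREACHABLE

Analysis:
Breadth-first toward 1:
  L0 = {0}
  L1 = {3}
  L2 = {2,5}
  L3 = {4}
1 never appears.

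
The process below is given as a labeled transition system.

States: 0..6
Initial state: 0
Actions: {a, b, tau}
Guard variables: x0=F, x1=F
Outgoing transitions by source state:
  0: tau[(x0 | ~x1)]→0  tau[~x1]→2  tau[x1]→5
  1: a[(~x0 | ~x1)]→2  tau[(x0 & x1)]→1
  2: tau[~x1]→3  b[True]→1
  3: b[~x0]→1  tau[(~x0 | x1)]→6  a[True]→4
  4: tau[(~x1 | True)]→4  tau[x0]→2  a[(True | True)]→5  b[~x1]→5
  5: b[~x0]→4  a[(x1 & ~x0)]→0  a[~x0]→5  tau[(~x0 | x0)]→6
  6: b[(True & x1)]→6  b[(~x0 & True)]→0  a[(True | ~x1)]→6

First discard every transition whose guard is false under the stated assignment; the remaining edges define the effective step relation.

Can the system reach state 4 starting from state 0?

Answer: REACHABLE

Analysis:
16 transition(s) survive guard evaluation.
L0 = {0}
L1 = {2}  now seen {0,2}
L2 = {1,3}  now seen {0,1,2,3}
L3 = {4,6}  now seen {0,1,2,3,4,6}
L4 = {5}  now seen {0,1,2,3,4,5,6}
R = {0,1,2,3,4,5,6}
trace reaching 4: tau·tau·a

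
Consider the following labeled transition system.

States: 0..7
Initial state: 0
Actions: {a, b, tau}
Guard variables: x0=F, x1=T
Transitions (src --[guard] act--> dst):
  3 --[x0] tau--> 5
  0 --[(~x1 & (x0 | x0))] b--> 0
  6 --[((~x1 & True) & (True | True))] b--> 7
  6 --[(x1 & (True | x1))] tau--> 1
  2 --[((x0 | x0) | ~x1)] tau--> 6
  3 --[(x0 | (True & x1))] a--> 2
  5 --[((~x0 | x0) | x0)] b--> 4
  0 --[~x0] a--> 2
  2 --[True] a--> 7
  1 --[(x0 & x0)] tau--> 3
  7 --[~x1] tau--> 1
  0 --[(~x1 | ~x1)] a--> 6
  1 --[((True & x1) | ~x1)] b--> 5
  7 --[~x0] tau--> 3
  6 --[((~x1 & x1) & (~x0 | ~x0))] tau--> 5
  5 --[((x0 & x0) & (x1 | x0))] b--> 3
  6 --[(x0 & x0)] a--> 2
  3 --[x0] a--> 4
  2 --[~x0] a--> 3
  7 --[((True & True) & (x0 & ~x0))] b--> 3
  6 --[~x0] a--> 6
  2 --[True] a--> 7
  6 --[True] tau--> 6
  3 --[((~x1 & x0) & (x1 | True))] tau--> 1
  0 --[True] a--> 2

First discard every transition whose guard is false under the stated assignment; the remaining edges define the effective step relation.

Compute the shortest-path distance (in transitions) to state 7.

Answer: 2

Analysis:
Layered search for 7:
  depth 0: {0}
  depth 1: {2}
  depth 2: {3,7}
depth(7)=2, e.g. a·a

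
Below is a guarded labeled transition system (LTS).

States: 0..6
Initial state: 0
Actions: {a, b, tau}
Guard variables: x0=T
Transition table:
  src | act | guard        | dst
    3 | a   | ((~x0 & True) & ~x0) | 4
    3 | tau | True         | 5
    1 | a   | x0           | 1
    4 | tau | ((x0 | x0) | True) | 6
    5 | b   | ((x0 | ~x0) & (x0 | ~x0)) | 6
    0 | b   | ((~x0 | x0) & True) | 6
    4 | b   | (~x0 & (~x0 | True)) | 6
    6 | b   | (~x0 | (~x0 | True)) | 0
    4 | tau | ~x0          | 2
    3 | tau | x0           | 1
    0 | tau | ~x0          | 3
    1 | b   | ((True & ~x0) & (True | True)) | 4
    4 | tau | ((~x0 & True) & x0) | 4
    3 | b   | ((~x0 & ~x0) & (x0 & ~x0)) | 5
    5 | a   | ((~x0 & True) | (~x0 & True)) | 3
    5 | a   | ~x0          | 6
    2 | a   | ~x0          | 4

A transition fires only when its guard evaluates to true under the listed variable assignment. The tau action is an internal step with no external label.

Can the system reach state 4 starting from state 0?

Guard filter leaves 7 enabled edge(s).
L0 = {0}
L1 = {6}  now seen {0,6}
Reachable = {0,6}

Answer: UNREACHABLE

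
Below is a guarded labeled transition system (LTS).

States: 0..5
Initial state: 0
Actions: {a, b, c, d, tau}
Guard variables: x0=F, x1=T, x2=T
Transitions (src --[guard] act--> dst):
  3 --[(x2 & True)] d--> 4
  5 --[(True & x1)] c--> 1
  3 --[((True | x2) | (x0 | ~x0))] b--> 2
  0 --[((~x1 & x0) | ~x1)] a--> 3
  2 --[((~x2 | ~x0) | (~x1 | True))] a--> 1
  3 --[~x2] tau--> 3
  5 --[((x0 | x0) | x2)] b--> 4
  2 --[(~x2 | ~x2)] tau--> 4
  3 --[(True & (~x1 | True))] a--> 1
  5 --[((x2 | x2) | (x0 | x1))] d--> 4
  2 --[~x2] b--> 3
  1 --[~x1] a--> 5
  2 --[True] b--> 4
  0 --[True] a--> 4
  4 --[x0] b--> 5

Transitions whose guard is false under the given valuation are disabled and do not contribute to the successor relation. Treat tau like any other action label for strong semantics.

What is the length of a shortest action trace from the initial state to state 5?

Answer: UNREACHABLE

Analysis:
Breadth-first toward 5:
  Layer 0: {0}
  Layer 1: {4}
5 never appears.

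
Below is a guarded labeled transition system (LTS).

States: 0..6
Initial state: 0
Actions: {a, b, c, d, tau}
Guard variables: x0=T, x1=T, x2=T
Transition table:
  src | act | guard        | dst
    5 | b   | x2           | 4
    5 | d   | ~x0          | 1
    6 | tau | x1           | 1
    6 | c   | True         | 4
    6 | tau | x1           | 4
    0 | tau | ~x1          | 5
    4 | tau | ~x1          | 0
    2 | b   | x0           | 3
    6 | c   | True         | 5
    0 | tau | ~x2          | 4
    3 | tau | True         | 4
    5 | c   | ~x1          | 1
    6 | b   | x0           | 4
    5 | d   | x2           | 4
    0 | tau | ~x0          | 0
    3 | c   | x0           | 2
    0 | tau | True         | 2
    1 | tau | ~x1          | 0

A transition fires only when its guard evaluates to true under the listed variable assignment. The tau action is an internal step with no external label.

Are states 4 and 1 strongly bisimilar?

Answer: BISIMILAR

Trace:
Bisimulation quotient by refinement:
  π0 = {{0,1,2,3,4,5,6}}
  π1 = {{0},{1,4},{2},{3},{5},{6}}
stable after 2 split(s): 6 block(s)
class of 4: {1,4}; class of 1: {1,4}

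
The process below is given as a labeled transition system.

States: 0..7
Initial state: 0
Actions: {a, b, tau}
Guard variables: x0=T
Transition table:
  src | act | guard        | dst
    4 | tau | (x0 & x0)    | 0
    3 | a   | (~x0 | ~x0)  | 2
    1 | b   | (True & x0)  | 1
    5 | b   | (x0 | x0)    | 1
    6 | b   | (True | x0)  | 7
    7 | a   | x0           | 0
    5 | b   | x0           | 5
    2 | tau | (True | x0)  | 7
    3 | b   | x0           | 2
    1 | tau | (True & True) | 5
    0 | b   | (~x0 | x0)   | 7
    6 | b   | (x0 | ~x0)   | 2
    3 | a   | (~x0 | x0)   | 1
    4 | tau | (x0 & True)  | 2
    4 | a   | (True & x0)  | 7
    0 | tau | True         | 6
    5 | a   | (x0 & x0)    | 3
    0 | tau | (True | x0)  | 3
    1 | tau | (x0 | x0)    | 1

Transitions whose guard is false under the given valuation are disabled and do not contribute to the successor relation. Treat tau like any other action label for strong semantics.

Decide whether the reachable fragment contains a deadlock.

Reachable = {0,1,2,3,5,6,7}
  0: b→7  tau→3  tau→6  [3 exit(s)]
  1: b→1  tau→1  tau→5  [3 exit(s)]
  2: tau→7  [1 exit(s)]
  3: a→1  b→2  [2 exit(s)]
  5: a→3  b→1  b→5  [3 exit(s)]
  6: b→2  b→7  [2 exit(s)]
  7: a→0  [1 exit(s)]

Answer: DEADLOCK-FREE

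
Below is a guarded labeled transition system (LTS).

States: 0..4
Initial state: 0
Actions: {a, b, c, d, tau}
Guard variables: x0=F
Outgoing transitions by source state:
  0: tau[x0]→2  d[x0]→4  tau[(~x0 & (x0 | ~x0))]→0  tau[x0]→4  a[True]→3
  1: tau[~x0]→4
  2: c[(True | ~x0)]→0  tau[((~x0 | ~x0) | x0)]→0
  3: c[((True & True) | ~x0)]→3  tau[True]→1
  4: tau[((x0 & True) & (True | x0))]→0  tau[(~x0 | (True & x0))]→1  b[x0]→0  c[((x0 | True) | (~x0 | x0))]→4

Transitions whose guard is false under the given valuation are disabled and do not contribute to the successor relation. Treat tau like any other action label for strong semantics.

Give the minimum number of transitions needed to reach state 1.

Answer: 2

Trace:
Breadth-first toward 1:
  depth 0: {0}
  depth 1: {3}
  depth 2: {1}
first hit 1 at d=2 via a·tau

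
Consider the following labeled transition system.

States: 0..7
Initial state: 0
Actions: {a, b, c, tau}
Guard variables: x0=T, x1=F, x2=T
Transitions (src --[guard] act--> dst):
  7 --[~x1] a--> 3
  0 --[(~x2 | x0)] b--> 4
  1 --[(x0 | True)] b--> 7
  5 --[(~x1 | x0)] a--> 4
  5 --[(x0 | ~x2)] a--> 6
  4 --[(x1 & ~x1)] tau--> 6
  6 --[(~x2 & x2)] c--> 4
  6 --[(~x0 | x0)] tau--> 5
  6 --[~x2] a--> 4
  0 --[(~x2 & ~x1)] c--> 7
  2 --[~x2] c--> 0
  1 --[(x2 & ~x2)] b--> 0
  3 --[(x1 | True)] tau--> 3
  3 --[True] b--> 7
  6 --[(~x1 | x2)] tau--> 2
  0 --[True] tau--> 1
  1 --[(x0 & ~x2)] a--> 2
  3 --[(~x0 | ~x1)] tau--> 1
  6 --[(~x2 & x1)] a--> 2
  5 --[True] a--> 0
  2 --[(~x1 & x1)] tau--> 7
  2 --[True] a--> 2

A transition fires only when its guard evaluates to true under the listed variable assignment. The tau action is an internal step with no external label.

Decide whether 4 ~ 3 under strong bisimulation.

Compute ~ classes (split until stable):
  π0 = {{0,1,2,3,4,5,6,7}}
  π1 = {{0,3},{1},{2,5,7},{4},{6}}
  π2 = {{0},{1},{2},{3},{4},{5},{6},{7}}
stable after 3 split(s): 8 block(s)
class of 4: {4}; class of 3: {3}

Answer: NOT BISIMILAR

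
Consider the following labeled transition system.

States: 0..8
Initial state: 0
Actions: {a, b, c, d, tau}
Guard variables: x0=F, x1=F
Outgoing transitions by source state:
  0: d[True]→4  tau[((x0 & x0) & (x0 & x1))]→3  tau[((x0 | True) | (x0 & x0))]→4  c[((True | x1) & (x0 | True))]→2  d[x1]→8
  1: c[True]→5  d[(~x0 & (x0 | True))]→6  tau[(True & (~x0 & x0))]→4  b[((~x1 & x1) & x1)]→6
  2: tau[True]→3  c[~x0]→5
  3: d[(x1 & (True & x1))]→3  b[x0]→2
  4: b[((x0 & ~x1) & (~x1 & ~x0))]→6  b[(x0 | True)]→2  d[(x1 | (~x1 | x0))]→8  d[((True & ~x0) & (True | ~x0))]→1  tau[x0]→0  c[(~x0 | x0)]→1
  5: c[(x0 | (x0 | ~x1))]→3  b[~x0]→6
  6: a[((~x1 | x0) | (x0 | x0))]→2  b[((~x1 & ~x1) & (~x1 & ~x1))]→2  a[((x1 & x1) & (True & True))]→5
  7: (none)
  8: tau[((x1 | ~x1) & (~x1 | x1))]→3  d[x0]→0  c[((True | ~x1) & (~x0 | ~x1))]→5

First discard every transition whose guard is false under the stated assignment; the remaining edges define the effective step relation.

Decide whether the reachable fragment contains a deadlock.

Reachable = {0,1,2,3,4,5,6,8}
  0: c→2  d→4  tau→4  [3 out]
  1: c→5  d→6  [2 out]
  2: c→5  tau→3  [2 out]
  3: ∅  [STUCK]
  4: b→2  c→1  d→1  d→8  [4 out]
  5: b→6  c→3  [2 out]
  6: a→2  b→2  [2 out]
  8: c→5  tau→3  [2 out]
Path to 3: c·tau

Answer: DEADLOCK at state 3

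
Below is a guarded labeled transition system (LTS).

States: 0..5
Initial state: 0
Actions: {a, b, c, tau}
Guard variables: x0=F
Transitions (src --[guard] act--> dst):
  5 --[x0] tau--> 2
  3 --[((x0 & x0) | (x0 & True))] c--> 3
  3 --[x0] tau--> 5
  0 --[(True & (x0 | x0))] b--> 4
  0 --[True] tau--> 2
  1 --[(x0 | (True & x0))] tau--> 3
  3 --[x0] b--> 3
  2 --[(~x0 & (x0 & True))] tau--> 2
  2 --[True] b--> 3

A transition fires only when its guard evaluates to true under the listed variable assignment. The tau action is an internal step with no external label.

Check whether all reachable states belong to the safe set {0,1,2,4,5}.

Answer: INVARIANT VIOLATED at state 3

Trace:
Inv-set: {0,1,2,4,5}
R = {0,2,3}
  0: safe
  2: safe
  3: outside
witness against invariant: tau·b → 3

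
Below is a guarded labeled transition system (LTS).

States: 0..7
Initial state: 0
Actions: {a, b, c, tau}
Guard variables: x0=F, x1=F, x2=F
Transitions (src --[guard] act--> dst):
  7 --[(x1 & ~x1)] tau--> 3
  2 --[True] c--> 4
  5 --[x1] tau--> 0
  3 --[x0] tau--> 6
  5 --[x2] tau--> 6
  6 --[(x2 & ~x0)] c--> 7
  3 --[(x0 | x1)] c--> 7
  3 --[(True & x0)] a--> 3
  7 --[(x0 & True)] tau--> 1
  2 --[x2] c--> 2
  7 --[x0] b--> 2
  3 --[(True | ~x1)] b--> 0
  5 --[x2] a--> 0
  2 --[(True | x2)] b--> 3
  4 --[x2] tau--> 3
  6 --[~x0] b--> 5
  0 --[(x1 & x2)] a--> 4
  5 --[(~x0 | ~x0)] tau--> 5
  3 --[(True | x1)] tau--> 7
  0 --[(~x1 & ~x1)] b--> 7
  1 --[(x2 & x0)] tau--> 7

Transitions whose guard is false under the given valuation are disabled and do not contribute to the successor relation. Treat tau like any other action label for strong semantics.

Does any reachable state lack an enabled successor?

Reachable = {0,7}
  0: b→7  [1 exit(s)]
  7: ∅  [STUCK]
trace reaching 7: b

Answer: DEADLOCK at state 7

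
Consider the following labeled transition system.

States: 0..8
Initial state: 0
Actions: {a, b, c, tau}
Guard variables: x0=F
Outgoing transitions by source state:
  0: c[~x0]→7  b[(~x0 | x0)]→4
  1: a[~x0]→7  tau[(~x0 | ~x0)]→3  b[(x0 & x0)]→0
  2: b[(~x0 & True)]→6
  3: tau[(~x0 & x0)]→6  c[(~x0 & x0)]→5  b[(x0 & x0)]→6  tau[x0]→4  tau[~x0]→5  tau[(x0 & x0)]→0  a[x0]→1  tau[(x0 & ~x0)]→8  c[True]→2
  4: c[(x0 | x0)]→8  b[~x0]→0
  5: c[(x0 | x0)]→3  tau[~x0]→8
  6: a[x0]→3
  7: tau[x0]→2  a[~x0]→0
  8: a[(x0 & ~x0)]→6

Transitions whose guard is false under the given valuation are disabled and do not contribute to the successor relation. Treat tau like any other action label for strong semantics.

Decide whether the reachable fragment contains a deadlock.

Answer: DEADLOCK-FREE

Analysis:
R = {0,4,7}
  0: b→4  c→7  [2 out]
  4: b→0  [1 out]
  7: a→0  [1 out]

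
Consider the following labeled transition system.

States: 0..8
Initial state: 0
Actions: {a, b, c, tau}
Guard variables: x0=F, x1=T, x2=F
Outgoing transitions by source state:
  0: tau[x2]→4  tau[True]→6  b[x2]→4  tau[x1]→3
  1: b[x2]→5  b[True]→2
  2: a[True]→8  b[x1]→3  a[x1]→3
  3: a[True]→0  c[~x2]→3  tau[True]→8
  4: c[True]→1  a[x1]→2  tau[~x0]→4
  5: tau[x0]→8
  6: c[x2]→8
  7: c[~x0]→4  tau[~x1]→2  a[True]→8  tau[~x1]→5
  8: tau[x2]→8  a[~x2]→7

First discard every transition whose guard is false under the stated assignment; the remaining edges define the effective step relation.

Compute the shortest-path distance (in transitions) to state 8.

Breadth-first toward 8:
  depth 0: {0}
  depth 1: {3,6}
  depth 2: {8}
depth(8)=2, e.g. tau·tau

Answer: 2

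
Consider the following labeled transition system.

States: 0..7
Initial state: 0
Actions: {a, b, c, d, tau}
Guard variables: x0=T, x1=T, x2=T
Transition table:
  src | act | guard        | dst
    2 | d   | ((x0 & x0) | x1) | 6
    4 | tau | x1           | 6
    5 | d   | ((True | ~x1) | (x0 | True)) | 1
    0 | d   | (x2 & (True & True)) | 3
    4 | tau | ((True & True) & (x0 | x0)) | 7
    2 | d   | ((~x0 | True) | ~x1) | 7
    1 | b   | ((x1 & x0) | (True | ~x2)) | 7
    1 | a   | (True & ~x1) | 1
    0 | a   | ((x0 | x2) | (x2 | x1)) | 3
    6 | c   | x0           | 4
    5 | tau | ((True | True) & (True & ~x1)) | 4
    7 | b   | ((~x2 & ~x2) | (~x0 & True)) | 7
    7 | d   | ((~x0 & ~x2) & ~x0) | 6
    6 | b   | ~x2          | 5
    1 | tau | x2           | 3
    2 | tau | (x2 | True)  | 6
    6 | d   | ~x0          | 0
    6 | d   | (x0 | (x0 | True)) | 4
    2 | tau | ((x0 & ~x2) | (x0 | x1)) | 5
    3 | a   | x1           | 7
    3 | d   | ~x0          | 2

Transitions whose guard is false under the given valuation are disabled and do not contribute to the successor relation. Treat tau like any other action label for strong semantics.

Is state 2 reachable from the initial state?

After dropping false guards: 14 live edges.
Layer 0: {0}
Layer 1: {3}  total {0,3}
Layer 2: {7}  total {0,3,7}
Reachable = {0,3,7}

Answer: UNREACHABLE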